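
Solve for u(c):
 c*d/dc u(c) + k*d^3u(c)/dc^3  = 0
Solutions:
 u(c) = C1 + Integral(C2*airyai(c*(-1/k)^(1/3)) + C3*airybi(c*(-1/k)^(1/3)), c)


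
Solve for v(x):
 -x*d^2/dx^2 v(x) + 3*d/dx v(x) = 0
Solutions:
 v(x) = C1 + C2*x^4


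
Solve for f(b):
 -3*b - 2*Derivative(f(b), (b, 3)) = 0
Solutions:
 f(b) = C1 + C2*b + C3*b^2 - b^4/16


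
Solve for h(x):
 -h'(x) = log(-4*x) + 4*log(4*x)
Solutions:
 h(x) = C1 - 5*x*log(x) + x*(-10*log(2) + 5 - I*pi)


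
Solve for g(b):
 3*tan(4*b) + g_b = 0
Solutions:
 g(b) = C1 + 3*log(cos(4*b))/4


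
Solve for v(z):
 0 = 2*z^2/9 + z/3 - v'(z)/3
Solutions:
 v(z) = C1 + 2*z^3/9 + z^2/2


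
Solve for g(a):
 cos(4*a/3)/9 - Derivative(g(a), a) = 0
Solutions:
 g(a) = C1 + sin(4*a/3)/12


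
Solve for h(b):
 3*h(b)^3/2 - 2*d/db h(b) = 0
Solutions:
 h(b) = -sqrt(2)*sqrt(-1/(C1 + 3*b))
 h(b) = sqrt(2)*sqrt(-1/(C1 + 3*b))


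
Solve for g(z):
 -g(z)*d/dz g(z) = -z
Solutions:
 g(z) = -sqrt(C1 + z^2)
 g(z) = sqrt(C1 + z^2)


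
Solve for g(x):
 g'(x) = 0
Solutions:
 g(x) = C1


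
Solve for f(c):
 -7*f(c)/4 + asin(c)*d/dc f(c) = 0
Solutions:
 f(c) = C1*exp(7*Integral(1/asin(c), c)/4)


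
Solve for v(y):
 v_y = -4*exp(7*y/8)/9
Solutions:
 v(y) = C1 - 32*exp(7*y/8)/63


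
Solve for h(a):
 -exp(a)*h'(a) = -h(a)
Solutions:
 h(a) = C1*exp(-exp(-a))


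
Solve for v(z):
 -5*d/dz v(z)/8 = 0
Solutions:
 v(z) = C1


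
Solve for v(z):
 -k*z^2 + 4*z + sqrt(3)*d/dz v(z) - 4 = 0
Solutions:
 v(z) = C1 + sqrt(3)*k*z^3/9 - 2*sqrt(3)*z^2/3 + 4*sqrt(3)*z/3


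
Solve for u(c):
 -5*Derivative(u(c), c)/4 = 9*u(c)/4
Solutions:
 u(c) = C1*exp(-9*c/5)


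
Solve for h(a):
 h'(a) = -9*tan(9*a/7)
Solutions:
 h(a) = C1 + 7*log(cos(9*a/7))


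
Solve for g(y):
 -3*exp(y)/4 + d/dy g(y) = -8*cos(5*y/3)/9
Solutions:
 g(y) = C1 + 3*exp(y)/4 - 8*sin(5*y/3)/15


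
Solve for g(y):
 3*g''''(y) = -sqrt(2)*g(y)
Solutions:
 g(y) = (C1*sin(2^(5/8)*3^(3/4)*y/6) + C2*cos(2^(5/8)*3^(3/4)*y/6))*exp(-2^(5/8)*3^(3/4)*y/6) + (C3*sin(2^(5/8)*3^(3/4)*y/6) + C4*cos(2^(5/8)*3^(3/4)*y/6))*exp(2^(5/8)*3^(3/4)*y/6)


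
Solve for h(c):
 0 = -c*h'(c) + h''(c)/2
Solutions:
 h(c) = C1 + C2*erfi(c)


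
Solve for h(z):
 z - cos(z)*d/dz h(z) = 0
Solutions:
 h(z) = C1 + Integral(z/cos(z), z)


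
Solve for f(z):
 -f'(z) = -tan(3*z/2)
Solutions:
 f(z) = C1 - 2*log(cos(3*z/2))/3


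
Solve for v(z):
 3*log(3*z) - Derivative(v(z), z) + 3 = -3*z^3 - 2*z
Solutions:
 v(z) = C1 + 3*z^4/4 + z^2 + 3*z*log(z) + z*log(27)


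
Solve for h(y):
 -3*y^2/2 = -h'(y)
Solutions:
 h(y) = C1 + y^3/2


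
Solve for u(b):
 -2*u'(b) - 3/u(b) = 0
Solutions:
 u(b) = -sqrt(C1 - 3*b)
 u(b) = sqrt(C1 - 3*b)


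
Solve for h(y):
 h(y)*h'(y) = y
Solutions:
 h(y) = -sqrt(C1 + y^2)
 h(y) = sqrt(C1 + y^2)


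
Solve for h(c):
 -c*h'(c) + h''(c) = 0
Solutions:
 h(c) = C1 + C2*erfi(sqrt(2)*c/2)


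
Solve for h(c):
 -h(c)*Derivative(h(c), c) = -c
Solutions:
 h(c) = -sqrt(C1 + c^2)
 h(c) = sqrt(C1 + c^2)


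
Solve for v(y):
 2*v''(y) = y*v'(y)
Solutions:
 v(y) = C1 + C2*erfi(y/2)


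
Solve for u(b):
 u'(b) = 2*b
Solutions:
 u(b) = C1 + b^2


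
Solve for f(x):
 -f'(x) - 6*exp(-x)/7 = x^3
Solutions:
 f(x) = C1 - x^4/4 + 6*exp(-x)/7


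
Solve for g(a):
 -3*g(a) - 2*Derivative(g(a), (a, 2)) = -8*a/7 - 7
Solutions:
 g(a) = C1*sin(sqrt(6)*a/2) + C2*cos(sqrt(6)*a/2) + 8*a/21 + 7/3


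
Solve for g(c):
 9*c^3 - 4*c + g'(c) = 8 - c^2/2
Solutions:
 g(c) = C1 - 9*c^4/4 - c^3/6 + 2*c^2 + 8*c


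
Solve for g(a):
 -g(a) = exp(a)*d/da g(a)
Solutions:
 g(a) = C1*exp(exp(-a))


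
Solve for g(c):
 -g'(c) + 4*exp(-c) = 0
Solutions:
 g(c) = C1 - 4*exp(-c)


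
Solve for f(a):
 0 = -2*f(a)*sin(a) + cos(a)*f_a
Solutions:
 f(a) = C1/cos(a)^2


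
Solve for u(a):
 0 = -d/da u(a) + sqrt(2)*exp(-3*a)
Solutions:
 u(a) = C1 - sqrt(2)*exp(-3*a)/3


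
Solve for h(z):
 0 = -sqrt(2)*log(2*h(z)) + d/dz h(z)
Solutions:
 -sqrt(2)*Integral(1/(log(_y) + log(2)), (_y, h(z)))/2 = C1 - z


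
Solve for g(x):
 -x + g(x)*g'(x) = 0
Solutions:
 g(x) = -sqrt(C1 + x^2)
 g(x) = sqrt(C1 + x^2)


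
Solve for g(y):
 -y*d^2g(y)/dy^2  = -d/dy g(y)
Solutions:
 g(y) = C1 + C2*y^2


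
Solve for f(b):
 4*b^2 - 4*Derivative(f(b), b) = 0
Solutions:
 f(b) = C1 + b^3/3


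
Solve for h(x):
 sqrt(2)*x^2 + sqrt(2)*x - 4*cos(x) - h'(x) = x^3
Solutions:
 h(x) = C1 - x^4/4 + sqrt(2)*x^3/3 + sqrt(2)*x^2/2 - 4*sin(x)


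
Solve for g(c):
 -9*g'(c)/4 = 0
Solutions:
 g(c) = C1


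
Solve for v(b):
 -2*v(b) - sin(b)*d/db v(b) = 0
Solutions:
 v(b) = C1*(cos(b) + 1)/(cos(b) - 1)


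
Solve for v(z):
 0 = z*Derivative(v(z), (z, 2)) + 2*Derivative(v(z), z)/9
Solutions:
 v(z) = C1 + C2*z^(7/9)


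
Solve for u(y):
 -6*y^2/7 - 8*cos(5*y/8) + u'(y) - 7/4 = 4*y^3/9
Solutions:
 u(y) = C1 + y^4/9 + 2*y^3/7 + 7*y/4 + 64*sin(5*y/8)/5


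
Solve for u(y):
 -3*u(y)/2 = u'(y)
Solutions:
 u(y) = C1*exp(-3*y/2)


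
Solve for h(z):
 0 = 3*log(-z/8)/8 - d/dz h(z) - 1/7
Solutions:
 h(z) = C1 + 3*z*log(-z)/8 + z*(-63*log(2) - 29)/56


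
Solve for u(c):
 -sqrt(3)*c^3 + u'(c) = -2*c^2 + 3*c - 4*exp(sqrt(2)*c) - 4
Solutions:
 u(c) = C1 + sqrt(3)*c^4/4 - 2*c^3/3 + 3*c^2/2 - 4*c - 2*sqrt(2)*exp(sqrt(2)*c)


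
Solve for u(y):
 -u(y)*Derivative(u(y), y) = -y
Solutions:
 u(y) = -sqrt(C1 + y^2)
 u(y) = sqrt(C1 + y^2)


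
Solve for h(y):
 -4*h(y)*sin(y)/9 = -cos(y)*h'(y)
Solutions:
 h(y) = C1/cos(y)^(4/9)


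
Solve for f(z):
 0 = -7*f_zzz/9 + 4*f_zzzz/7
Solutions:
 f(z) = C1 + C2*z + C3*z^2 + C4*exp(49*z/36)


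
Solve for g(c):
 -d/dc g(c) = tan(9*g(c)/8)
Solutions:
 g(c) = -8*asin(C1*exp(-9*c/8))/9 + 8*pi/9
 g(c) = 8*asin(C1*exp(-9*c/8))/9


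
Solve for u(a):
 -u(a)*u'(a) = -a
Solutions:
 u(a) = -sqrt(C1 + a^2)
 u(a) = sqrt(C1 + a^2)


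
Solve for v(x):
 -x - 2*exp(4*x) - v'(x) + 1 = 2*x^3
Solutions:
 v(x) = C1 - x^4/2 - x^2/2 + x - exp(4*x)/2


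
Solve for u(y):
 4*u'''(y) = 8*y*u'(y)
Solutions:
 u(y) = C1 + Integral(C2*airyai(2^(1/3)*y) + C3*airybi(2^(1/3)*y), y)


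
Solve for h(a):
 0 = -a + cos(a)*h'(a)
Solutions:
 h(a) = C1 + Integral(a/cos(a), a)


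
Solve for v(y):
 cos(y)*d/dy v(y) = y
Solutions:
 v(y) = C1 + Integral(y/cos(y), y)


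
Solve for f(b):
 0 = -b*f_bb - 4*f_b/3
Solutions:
 f(b) = C1 + C2/b^(1/3)


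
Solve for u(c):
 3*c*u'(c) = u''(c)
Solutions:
 u(c) = C1 + C2*erfi(sqrt(6)*c/2)


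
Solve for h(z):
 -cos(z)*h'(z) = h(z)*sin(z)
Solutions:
 h(z) = C1*cos(z)


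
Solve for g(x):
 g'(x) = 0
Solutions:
 g(x) = C1


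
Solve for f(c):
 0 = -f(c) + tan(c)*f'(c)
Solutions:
 f(c) = C1*sin(c)


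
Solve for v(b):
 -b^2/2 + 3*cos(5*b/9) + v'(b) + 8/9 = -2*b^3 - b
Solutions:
 v(b) = C1 - b^4/2 + b^3/6 - b^2/2 - 8*b/9 - 27*sin(5*b/9)/5


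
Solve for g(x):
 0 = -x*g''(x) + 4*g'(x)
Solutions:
 g(x) = C1 + C2*x^5


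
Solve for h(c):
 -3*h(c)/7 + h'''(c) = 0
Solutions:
 h(c) = C3*exp(3^(1/3)*7^(2/3)*c/7) + (C1*sin(3^(5/6)*7^(2/3)*c/14) + C2*cos(3^(5/6)*7^(2/3)*c/14))*exp(-3^(1/3)*7^(2/3)*c/14)


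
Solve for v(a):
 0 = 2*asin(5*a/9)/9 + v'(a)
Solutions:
 v(a) = C1 - 2*a*asin(5*a/9)/9 - 2*sqrt(81 - 25*a^2)/45


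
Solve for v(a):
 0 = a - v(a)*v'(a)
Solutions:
 v(a) = -sqrt(C1 + a^2)
 v(a) = sqrt(C1 + a^2)


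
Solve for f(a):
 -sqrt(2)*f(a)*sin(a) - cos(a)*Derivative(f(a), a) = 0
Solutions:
 f(a) = C1*cos(a)^(sqrt(2))


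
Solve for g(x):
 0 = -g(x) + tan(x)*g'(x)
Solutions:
 g(x) = C1*sin(x)


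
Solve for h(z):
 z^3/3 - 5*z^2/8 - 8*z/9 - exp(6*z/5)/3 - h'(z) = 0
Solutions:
 h(z) = C1 + z^4/12 - 5*z^3/24 - 4*z^2/9 - 5*exp(6*z/5)/18


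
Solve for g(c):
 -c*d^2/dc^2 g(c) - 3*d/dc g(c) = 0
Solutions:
 g(c) = C1 + C2/c^2


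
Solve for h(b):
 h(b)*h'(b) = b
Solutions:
 h(b) = -sqrt(C1 + b^2)
 h(b) = sqrt(C1 + b^2)


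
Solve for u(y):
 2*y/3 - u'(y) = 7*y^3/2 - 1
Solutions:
 u(y) = C1 - 7*y^4/8 + y^2/3 + y


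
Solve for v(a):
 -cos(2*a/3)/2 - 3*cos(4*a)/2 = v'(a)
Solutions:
 v(a) = C1 - 3*sin(2*a/3)/4 - 3*sin(4*a)/8


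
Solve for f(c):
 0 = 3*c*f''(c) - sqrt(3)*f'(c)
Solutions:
 f(c) = C1 + C2*c^(sqrt(3)/3 + 1)


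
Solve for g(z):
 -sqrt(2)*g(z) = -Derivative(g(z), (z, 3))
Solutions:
 g(z) = C3*exp(2^(1/6)*z) + (C1*sin(2^(1/6)*sqrt(3)*z/2) + C2*cos(2^(1/6)*sqrt(3)*z/2))*exp(-2^(1/6)*z/2)


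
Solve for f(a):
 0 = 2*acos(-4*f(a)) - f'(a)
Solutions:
 Integral(1/acos(-4*_y), (_y, f(a))) = C1 + 2*a


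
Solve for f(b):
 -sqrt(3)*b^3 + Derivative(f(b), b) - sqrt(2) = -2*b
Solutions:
 f(b) = C1 + sqrt(3)*b^4/4 - b^2 + sqrt(2)*b


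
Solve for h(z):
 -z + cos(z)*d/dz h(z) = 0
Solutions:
 h(z) = C1 + Integral(z/cos(z), z)


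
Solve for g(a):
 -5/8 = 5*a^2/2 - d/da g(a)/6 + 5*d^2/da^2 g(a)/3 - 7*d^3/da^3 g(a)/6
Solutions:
 g(a) = C1 + C2*exp(a*(5 - 3*sqrt(2))/7) + C3*exp(a*(3*sqrt(2) + 5)/7) + 5*a^3 + 150*a^2 + 11175*a/4


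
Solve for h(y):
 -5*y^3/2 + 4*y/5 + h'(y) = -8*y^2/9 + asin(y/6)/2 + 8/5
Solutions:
 h(y) = C1 + 5*y^4/8 - 8*y^3/27 - 2*y^2/5 + y*asin(y/6)/2 + 8*y/5 + sqrt(36 - y^2)/2


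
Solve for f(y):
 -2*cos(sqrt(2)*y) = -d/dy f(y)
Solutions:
 f(y) = C1 + sqrt(2)*sin(sqrt(2)*y)


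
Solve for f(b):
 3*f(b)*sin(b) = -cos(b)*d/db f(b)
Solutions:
 f(b) = C1*cos(b)^3


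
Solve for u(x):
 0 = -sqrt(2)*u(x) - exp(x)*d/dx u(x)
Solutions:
 u(x) = C1*exp(sqrt(2)*exp(-x))


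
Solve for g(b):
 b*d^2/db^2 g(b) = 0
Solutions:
 g(b) = C1 + C2*b


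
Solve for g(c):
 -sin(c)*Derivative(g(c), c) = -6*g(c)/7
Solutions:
 g(c) = C1*(cos(c) - 1)^(3/7)/(cos(c) + 1)^(3/7)


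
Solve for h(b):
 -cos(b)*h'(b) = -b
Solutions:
 h(b) = C1 + Integral(b/cos(b), b)


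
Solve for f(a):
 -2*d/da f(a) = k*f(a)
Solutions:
 f(a) = C1*exp(-a*k/2)


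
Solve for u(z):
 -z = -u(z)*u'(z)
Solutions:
 u(z) = -sqrt(C1 + z^2)
 u(z) = sqrt(C1 + z^2)


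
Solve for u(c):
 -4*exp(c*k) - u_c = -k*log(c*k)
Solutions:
 u(c) = C1 + c*k*log(c*k) - c*k + Piecewise((-4*exp(c*k)/k, Ne(k, 0)), (-4*c, True))


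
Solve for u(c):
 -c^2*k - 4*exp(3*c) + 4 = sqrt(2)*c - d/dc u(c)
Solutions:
 u(c) = C1 + c^3*k/3 + sqrt(2)*c^2/2 - 4*c + 4*exp(3*c)/3


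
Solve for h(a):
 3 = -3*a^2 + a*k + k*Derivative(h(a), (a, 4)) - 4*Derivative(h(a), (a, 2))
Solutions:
 h(a) = C1 + C2*a + C3*exp(-2*a*sqrt(1/k)) + C4*exp(2*a*sqrt(1/k)) - a^4/16 + a^3*k/24 + 3*a^2*(-k - 2)/16


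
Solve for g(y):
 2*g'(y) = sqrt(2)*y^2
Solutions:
 g(y) = C1 + sqrt(2)*y^3/6


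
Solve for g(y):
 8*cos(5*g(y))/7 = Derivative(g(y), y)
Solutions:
 -8*y/7 - log(sin(5*g(y)) - 1)/10 + log(sin(5*g(y)) + 1)/10 = C1


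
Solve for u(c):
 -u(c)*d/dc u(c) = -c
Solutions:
 u(c) = -sqrt(C1 + c^2)
 u(c) = sqrt(C1 + c^2)


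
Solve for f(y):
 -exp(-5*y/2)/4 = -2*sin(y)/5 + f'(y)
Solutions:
 f(y) = C1 - 2*cos(y)/5 + exp(-5*y/2)/10


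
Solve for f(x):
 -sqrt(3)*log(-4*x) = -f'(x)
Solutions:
 f(x) = C1 + sqrt(3)*x*log(-x) + sqrt(3)*x*(-1 + 2*log(2))


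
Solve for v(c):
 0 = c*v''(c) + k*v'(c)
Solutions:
 v(c) = C1 + c^(1 - re(k))*(C2*sin(log(c)*Abs(im(k))) + C3*cos(log(c)*im(k)))


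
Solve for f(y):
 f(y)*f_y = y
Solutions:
 f(y) = -sqrt(C1 + y^2)
 f(y) = sqrt(C1 + y^2)


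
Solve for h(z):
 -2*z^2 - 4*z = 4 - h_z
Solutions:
 h(z) = C1 + 2*z^3/3 + 2*z^2 + 4*z


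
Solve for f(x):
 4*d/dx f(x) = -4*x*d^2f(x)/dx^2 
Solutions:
 f(x) = C1 + C2*log(x)


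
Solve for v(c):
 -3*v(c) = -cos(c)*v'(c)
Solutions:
 v(c) = C1*(sin(c) + 1)^(3/2)/(sin(c) - 1)^(3/2)


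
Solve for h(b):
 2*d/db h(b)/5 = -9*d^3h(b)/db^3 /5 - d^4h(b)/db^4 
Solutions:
 h(b) = C1 + C2*exp(b*(-6 + 9/(5*sqrt(79) + 52)^(1/3) + (5*sqrt(79) + 52)^(1/3))/10)*sin(sqrt(3)*b*(-(5*sqrt(79) + 52)^(1/3) + 9/(5*sqrt(79) + 52)^(1/3))/10) + C3*exp(b*(-6 + 9/(5*sqrt(79) + 52)^(1/3) + (5*sqrt(79) + 52)^(1/3))/10)*cos(sqrt(3)*b*(-(5*sqrt(79) + 52)^(1/3) + 9/(5*sqrt(79) + 52)^(1/3))/10) + C4*exp(-b*(9/(5*sqrt(79) + 52)^(1/3) + 3 + (5*sqrt(79) + 52)^(1/3))/5)


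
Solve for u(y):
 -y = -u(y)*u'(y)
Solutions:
 u(y) = -sqrt(C1 + y^2)
 u(y) = sqrt(C1 + y^2)


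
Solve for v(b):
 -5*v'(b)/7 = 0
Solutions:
 v(b) = C1


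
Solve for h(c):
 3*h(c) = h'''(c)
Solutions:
 h(c) = C3*exp(3^(1/3)*c) + (C1*sin(3^(5/6)*c/2) + C2*cos(3^(5/6)*c/2))*exp(-3^(1/3)*c/2)


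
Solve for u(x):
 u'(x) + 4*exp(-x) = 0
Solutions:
 u(x) = C1 + 4*exp(-x)


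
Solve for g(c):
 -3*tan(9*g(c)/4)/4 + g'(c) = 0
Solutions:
 g(c) = -4*asin(C1*exp(27*c/16))/9 + 4*pi/9
 g(c) = 4*asin(C1*exp(27*c/16))/9


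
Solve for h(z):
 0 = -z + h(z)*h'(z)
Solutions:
 h(z) = -sqrt(C1 + z^2)
 h(z) = sqrt(C1 + z^2)


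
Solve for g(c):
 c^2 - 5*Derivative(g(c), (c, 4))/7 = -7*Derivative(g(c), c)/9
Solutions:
 g(c) = C1 + C4*exp(7^(2/3)*75^(1/3)*c/15) - 3*c^3/7 + (C2*sin(3^(5/6)*35^(2/3)*c/30) + C3*cos(3^(5/6)*35^(2/3)*c/30))*exp(-7^(2/3)*75^(1/3)*c/30)


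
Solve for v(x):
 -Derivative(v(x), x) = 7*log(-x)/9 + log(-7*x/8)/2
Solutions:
 v(x) = C1 - 23*x*log(-x)/18 + x*(-9*log(7) + 27*log(2) + 23)/18


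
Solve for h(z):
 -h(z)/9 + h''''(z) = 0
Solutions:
 h(z) = C1*exp(-sqrt(3)*z/3) + C2*exp(sqrt(3)*z/3) + C3*sin(sqrt(3)*z/3) + C4*cos(sqrt(3)*z/3)


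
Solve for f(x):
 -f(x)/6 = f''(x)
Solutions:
 f(x) = C1*sin(sqrt(6)*x/6) + C2*cos(sqrt(6)*x/6)


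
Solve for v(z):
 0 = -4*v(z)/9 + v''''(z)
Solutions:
 v(z) = C1*exp(-sqrt(6)*z/3) + C2*exp(sqrt(6)*z/3) + C3*sin(sqrt(6)*z/3) + C4*cos(sqrt(6)*z/3)


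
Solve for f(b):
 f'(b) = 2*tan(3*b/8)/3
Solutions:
 f(b) = C1 - 16*log(cos(3*b/8))/9


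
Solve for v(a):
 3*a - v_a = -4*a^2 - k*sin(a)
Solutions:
 v(a) = C1 + 4*a^3/3 + 3*a^2/2 - k*cos(a)


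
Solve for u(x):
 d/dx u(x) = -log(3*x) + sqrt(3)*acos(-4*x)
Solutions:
 u(x) = C1 - x*log(x) - x*log(3) + x + sqrt(3)*(x*acos(-4*x) + sqrt(1 - 16*x^2)/4)


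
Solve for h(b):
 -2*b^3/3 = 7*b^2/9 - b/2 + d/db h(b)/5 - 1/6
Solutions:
 h(b) = C1 - 5*b^4/6 - 35*b^3/27 + 5*b^2/4 + 5*b/6


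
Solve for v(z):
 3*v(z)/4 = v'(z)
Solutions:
 v(z) = C1*exp(3*z/4)


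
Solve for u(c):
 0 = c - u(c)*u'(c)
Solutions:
 u(c) = -sqrt(C1 + c^2)
 u(c) = sqrt(C1 + c^2)


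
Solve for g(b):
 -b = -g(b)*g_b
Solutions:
 g(b) = -sqrt(C1 + b^2)
 g(b) = sqrt(C1 + b^2)


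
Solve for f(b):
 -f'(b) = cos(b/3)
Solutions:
 f(b) = C1 - 3*sin(b/3)


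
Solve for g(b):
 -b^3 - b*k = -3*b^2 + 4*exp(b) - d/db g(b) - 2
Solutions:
 g(b) = C1 + b^4/4 - b^3 + b^2*k/2 - 2*b + 4*exp(b)


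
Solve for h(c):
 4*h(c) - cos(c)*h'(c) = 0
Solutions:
 h(c) = C1*(sin(c)^2 + 2*sin(c) + 1)/(sin(c)^2 - 2*sin(c) + 1)


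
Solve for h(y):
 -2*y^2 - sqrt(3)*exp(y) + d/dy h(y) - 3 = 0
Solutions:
 h(y) = C1 + 2*y^3/3 + 3*y + sqrt(3)*exp(y)


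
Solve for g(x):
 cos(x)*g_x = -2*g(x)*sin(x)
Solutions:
 g(x) = C1*cos(x)^2


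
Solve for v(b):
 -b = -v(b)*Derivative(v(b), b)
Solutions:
 v(b) = -sqrt(C1 + b^2)
 v(b) = sqrt(C1 + b^2)


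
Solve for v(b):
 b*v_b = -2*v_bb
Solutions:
 v(b) = C1 + C2*erf(b/2)


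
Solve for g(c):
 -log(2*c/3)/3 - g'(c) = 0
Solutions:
 g(c) = C1 - c*log(c)/3 - c*log(2)/3 + c/3 + c*log(3)/3


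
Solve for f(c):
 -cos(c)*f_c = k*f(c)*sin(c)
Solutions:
 f(c) = C1*exp(k*log(cos(c)))


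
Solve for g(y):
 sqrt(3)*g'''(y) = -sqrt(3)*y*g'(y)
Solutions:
 g(y) = C1 + Integral(C2*airyai(-y) + C3*airybi(-y), y)


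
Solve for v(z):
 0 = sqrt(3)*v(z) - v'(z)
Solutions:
 v(z) = C1*exp(sqrt(3)*z)


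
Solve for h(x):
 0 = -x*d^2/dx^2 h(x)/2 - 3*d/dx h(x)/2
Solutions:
 h(x) = C1 + C2/x^2


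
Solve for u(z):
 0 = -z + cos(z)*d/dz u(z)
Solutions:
 u(z) = C1 + Integral(z/cos(z), z)


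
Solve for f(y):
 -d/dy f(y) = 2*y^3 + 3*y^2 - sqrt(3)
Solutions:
 f(y) = C1 - y^4/2 - y^3 + sqrt(3)*y


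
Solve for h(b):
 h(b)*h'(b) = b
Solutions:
 h(b) = -sqrt(C1 + b^2)
 h(b) = sqrt(C1 + b^2)


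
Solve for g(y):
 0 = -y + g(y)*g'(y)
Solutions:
 g(y) = -sqrt(C1 + y^2)
 g(y) = sqrt(C1 + y^2)


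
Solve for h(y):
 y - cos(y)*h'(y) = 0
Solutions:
 h(y) = C1 + Integral(y/cos(y), y)


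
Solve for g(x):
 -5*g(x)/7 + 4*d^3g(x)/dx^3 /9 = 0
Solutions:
 g(x) = C3*exp(4410^(1/3)*x/14) + (C1*sin(3*3^(1/6)*490^(1/3)*x/28) + C2*cos(3*3^(1/6)*490^(1/3)*x/28))*exp(-4410^(1/3)*x/28)


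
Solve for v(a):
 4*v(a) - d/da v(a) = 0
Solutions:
 v(a) = C1*exp(4*a)


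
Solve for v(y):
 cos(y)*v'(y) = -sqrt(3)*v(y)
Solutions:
 v(y) = C1*(sin(y) - 1)^(sqrt(3)/2)/(sin(y) + 1)^(sqrt(3)/2)


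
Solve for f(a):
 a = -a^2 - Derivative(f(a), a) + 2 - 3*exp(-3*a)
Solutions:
 f(a) = C1 - a^3/3 - a^2/2 + 2*a + exp(-3*a)


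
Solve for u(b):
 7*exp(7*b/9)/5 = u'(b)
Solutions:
 u(b) = C1 + 9*exp(7*b/9)/5


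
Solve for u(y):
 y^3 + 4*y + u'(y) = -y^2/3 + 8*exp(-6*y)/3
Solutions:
 u(y) = C1 - y^4/4 - y^3/9 - 2*y^2 - 4*exp(-6*y)/9


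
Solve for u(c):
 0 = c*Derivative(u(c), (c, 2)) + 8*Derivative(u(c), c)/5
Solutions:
 u(c) = C1 + C2/c^(3/5)


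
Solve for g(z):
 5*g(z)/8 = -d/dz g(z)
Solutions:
 g(z) = C1*exp(-5*z/8)


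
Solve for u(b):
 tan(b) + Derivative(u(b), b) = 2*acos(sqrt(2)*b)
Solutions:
 u(b) = C1 + 2*b*acos(sqrt(2)*b) - sqrt(2)*sqrt(1 - 2*b^2) + log(cos(b))


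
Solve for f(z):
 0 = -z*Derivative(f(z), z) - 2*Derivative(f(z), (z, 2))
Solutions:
 f(z) = C1 + C2*erf(z/2)


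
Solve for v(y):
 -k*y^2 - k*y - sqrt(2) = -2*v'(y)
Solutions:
 v(y) = C1 + k*y^3/6 + k*y^2/4 + sqrt(2)*y/2


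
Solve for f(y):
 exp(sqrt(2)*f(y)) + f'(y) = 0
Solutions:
 f(y) = sqrt(2)*(2*log(1/(C1 + y)) - log(2))/4


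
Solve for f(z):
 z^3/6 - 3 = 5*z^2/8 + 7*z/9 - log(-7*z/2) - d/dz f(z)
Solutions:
 f(z) = C1 - z^4/24 + 5*z^3/24 + 7*z^2/18 - z*log(-z) + z*(-log(7) + log(2) + 4)


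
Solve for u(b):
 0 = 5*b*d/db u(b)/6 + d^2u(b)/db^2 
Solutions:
 u(b) = C1 + C2*erf(sqrt(15)*b/6)


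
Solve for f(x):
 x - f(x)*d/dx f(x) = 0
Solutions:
 f(x) = -sqrt(C1 + x^2)
 f(x) = sqrt(C1 + x^2)


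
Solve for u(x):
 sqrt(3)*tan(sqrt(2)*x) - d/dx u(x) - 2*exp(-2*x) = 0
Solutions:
 u(x) = C1 + sqrt(6)*log(tan(sqrt(2)*x)^2 + 1)/4 + exp(-2*x)


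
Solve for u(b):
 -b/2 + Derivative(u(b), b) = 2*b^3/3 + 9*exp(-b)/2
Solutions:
 u(b) = C1 + b^4/6 + b^2/4 - 9*exp(-b)/2


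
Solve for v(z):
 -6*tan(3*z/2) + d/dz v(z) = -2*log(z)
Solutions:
 v(z) = C1 - 2*z*log(z) + 2*z - 4*log(cos(3*z/2))


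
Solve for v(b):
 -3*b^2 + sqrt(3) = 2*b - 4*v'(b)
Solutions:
 v(b) = C1 + b^3/4 + b^2/4 - sqrt(3)*b/4


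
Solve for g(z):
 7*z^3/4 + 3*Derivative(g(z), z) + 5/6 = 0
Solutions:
 g(z) = C1 - 7*z^4/48 - 5*z/18


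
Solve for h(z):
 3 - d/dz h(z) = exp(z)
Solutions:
 h(z) = C1 + 3*z - exp(z)


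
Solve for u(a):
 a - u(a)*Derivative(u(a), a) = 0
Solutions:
 u(a) = -sqrt(C1 + a^2)
 u(a) = sqrt(C1 + a^2)


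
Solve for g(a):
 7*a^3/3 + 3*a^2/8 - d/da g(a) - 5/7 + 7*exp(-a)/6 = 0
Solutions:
 g(a) = C1 + 7*a^4/12 + a^3/8 - 5*a/7 - 7*exp(-a)/6


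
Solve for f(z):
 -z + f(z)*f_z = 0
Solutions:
 f(z) = -sqrt(C1 + z^2)
 f(z) = sqrt(C1 + z^2)


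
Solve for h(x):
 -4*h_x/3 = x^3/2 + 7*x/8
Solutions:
 h(x) = C1 - 3*x^4/32 - 21*x^2/64


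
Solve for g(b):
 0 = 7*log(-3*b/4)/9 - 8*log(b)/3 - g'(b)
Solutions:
 g(b) = C1 - 17*b*log(b)/9 + b*(-14*log(2) + 7*log(3) + 17 + 7*I*pi)/9


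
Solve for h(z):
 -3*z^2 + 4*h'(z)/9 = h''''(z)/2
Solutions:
 h(z) = C1 + C4*exp(2*3^(1/3)*z/3) + 9*z^3/4 + (C2*sin(3^(5/6)*z/3) + C3*cos(3^(5/6)*z/3))*exp(-3^(1/3)*z/3)


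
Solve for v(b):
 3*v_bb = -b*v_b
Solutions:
 v(b) = C1 + C2*erf(sqrt(6)*b/6)


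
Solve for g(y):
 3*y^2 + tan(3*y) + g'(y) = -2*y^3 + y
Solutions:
 g(y) = C1 - y^4/2 - y^3 + y^2/2 + log(cos(3*y))/3


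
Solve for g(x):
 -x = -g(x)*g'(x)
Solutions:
 g(x) = -sqrt(C1 + x^2)
 g(x) = sqrt(C1 + x^2)


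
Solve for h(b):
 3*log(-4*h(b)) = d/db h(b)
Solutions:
 -Integral(1/(log(-_y) + 2*log(2)), (_y, h(b)))/3 = C1 - b


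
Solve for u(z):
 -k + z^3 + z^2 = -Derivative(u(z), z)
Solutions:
 u(z) = C1 + k*z - z^4/4 - z^3/3


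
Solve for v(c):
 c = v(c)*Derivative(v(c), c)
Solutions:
 v(c) = -sqrt(C1 + c^2)
 v(c) = sqrt(C1 + c^2)


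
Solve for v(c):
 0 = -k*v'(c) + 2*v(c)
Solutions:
 v(c) = C1*exp(2*c/k)


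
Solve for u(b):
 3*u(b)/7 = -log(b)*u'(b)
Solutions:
 u(b) = C1*exp(-3*li(b)/7)


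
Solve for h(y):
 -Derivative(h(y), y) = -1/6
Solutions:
 h(y) = C1 + y/6


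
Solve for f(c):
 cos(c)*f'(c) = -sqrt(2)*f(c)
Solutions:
 f(c) = C1*(sin(c) - 1)^(sqrt(2)/2)/(sin(c) + 1)^(sqrt(2)/2)


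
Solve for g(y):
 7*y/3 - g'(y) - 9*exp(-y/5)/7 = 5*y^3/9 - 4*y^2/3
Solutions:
 g(y) = C1 - 5*y^4/36 + 4*y^3/9 + 7*y^2/6 + 45*exp(-y/5)/7


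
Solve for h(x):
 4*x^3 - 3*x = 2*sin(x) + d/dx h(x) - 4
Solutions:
 h(x) = C1 + x^4 - 3*x^2/2 + 4*x + 2*cos(x)


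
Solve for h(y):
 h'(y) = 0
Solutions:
 h(y) = C1


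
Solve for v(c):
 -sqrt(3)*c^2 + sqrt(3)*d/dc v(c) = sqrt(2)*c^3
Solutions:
 v(c) = C1 + sqrt(6)*c^4/12 + c^3/3


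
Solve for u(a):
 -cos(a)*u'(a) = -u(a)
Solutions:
 u(a) = C1*sqrt(sin(a) + 1)/sqrt(sin(a) - 1)


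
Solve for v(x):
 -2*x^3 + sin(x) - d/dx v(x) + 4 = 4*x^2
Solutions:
 v(x) = C1 - x^4/2 - 4*x^3/3 + 4*x - cos(x)


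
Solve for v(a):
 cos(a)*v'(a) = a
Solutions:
 v(a) = C1 + Integral(a/cos(a), a)


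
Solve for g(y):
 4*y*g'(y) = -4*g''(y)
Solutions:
 g(y) = C1 + C2*erf(sqrt(2)*y/2)


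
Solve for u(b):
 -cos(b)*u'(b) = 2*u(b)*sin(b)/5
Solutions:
 u(b) = C1*cos(b)^(2/5)


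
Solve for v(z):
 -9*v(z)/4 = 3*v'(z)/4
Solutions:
 v(z) = C1*exp(-3*z)


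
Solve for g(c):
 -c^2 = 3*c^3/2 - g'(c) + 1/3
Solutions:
 g(c) = C1 + 3*c^4/8 + c^3/3 + c/3


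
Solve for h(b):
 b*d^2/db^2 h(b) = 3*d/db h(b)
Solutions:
 h(b) = C1 + C2*b^4


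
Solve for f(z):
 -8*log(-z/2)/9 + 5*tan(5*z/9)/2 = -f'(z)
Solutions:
 f(z) = C1 + 8*z*log(-z)/9 - 8*z/9 - 8*z*log(2)/9 + 9*log(cos(5*z/9))/2


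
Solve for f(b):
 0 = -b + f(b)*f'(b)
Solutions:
 f(b) = -sqrt(C1 + b^2)
 f(b) = sqrt(C1 + b^2)


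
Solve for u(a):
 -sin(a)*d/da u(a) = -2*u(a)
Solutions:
 u(a) = C1*(cos(a) - 1)/(cos(a) + 1)


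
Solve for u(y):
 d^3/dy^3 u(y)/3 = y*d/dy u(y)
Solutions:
 u(y) = C1 + Integral(C2*airyai(3^(1/3)*y) + C3*airybi(3^(1/3)*y), y)


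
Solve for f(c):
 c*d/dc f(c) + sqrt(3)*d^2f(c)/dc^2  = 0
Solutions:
 f(c) = C1 + C2*erf(sqrt(2)*3^(3/4)*c/6)


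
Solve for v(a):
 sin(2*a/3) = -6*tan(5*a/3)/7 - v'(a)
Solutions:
 v(a) = C1 + 18*log(cos(5*a/3))/35 + 3*cos(2*a/3)/2


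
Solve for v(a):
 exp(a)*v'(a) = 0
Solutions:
 v(a) = C1


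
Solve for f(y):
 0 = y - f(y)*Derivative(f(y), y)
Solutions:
 f(y) = -sqrt(C1 + y^2)
 f(y) = sqrt(C1 + y^2)


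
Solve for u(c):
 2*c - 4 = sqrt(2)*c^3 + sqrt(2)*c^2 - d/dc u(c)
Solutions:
 u(c) = C1 + sqrt(2)*c^4/4 + sqrt(2)*c^3/3 - c^2 + 4*c


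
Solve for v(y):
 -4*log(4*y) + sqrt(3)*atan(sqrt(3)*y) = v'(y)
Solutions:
 v(y) = C1 - 4*y*log(y) - 8*y*log(2) + 4*y + sqrt(3)*(y*atan(sqrt(3)*y) - sqrt(3)*log(3*y^2 + 1)/6)


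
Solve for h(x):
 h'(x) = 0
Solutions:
 h(x) = C1


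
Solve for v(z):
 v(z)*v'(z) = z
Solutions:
 v(z) = -sqrt(C1 + z^2)
 v(z) = sqrt(C1 + z^2)


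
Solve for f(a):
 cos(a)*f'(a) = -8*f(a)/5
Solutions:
 f(a) = C1*(sin(a) - 1)^(4/5)/(sin(a) + 1)^(4/5)


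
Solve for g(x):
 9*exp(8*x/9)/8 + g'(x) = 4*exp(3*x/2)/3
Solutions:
 g(x) = C1 - 81*exp(8*x/9)/64 + 8*exp(3*x/2)/9


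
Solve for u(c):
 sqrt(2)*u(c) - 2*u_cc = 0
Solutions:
 u(c) = C1*exp(-2^(3/4)*c/2) + C2*exp(2^(3/4)*c/2)


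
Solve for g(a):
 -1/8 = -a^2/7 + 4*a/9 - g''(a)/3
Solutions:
 g(a) = C1 + C2*a - a^4/28 + 2*a^3/9 + 3*a^2/16


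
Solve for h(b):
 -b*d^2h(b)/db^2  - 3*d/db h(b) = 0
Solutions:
 h(b) = C1 + C2/b^2


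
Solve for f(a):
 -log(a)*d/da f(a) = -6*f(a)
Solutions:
 f(a) = C1*exp(6*li(a))


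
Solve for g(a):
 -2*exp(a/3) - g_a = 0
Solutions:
 g(a) = C1 - 6*exp(a/3)


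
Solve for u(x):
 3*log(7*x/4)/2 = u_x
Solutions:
 u(x) = C1 + 3*x*log(x)/2 - 3*x*log(2) - 3*x/2 + 3*x*log(7)/2


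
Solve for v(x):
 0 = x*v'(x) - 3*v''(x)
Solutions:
 v(x) = C1 + C2*erfi(sqrt(6)*x/6)


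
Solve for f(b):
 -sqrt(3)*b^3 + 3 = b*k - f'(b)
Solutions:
 f(b) = C1 + sqrt(3)*b^4/4 + b^2*k/2 - 3*b


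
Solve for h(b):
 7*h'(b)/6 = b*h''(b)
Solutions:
 h(b) = C1 + C2*b^(13/6)


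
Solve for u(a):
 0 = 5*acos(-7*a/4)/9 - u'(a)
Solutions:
 u(a) = C1 + 5*a*acos(-7*a/4)/9 + 5*sqrt(16 - 49*a^2)/63


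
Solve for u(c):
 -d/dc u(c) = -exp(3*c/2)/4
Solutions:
 u(c) = C1 + exp(3*c/2)/6


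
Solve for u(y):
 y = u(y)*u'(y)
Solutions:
 u(y) = -sqrt(C1 + y^2)
 u(y) = sqrt(C1 + y^2)


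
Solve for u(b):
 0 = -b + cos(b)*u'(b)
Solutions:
 u(b) = C1 + Integral(b/cos(b), b)


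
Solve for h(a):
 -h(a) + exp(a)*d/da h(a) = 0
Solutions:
 h(a) = C1*exp(-exp(-a))


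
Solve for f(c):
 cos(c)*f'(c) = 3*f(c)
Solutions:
 f(c) = C1*(sin(c) + 1)^(3/2)/(sin(c) - 1)^(3/2)


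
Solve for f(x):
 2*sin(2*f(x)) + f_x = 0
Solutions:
 f(x) = pi - acos((-C1 - exp(8*x))/(C1 - exp(8*x)))/2
 f(x) = acos((-C1 - exp(8*x))/(C1 - exp(8*x)))/2


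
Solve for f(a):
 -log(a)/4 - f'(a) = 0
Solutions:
 f(a) = C1 - a*log(a)/4 + a/4


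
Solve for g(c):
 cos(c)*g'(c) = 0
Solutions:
 g(c) = C1


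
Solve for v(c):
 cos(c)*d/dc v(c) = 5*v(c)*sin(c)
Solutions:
 v(c) = C1/cos(c)^5


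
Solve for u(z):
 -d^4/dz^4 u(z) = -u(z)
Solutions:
 u(z) = C1*exp(-z) + C2*exp(z) + C3*sin(z) + C4*cos(z)


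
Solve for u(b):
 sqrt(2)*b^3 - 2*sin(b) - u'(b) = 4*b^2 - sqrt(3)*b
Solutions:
 u(b) = C1 + sqrt(2)*b^4/4 - 4*b^3/3 + sqrt(3)*b^2/2 + 2*cos(b)


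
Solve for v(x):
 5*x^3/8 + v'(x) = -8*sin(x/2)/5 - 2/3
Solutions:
 v(x) = C1 - 5*x^4/32 - 2*x/3 + 16*cos(x/2)/5


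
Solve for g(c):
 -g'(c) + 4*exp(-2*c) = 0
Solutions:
 g(c) = C1 - 2*exp(-2*c)


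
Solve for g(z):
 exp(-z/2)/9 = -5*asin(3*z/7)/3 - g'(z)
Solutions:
 g(z) = C1 - 5*z*asin(3*z/7)/3 - 5*sqrt(49 - 9*z^2)/9 + 2*exp(-z/2)/9


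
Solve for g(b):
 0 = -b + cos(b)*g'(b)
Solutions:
 g(b) = C1 + Integral(b/cos(b), b)


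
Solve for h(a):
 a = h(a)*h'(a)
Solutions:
 h(a) = -sqrt(C1 + a^2)
 h(a) = sqrt(C1 + a^2)


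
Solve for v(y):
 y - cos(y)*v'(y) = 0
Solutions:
 v(y) = C1 + Integral(y/cos(y), y)


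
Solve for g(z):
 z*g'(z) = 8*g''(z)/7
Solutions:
 g(z) = C1 + C2*erfi(sqrt(7)*z/4)


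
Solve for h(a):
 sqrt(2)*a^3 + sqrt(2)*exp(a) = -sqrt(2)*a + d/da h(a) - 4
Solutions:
 h(a) = C1 + sqrt(2)*a^4/4 + sqrt(2)*a^2/2 + 4*a + sqrt(2)*exp(a)


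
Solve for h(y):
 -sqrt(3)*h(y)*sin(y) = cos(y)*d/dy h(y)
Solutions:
 h(y) = C1*cos(y)^(sqrt(3))


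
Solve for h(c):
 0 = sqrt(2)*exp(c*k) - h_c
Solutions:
 h(c) = C1 + sqrt(2)*exp(c*k)/k


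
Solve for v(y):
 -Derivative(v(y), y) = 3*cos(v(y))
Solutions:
 v(y) = pi - asin((C1 + exp(6*y))/(C1 - exp(6*y)))
 v(y) = asin((C1 + exp(6*y))/(C1 - exp(6*y)))


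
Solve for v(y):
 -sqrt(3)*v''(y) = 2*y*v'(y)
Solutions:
 v(y) = C1 + C2*erf(3^(3/4)*y/3)


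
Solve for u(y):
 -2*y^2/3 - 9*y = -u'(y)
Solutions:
 u(y) = C1 + 2*y^3/9 + 9*y^2/2


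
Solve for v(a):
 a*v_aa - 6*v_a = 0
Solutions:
 v(a) = C1 + C2*a^7


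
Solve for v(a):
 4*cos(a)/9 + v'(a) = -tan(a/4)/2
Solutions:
 v(a) = C1 + 2*log(cos(a/4)) - 4*sin(a)/9


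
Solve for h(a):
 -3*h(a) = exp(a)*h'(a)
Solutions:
 h(a) = C1*exp(3*exp(-a))


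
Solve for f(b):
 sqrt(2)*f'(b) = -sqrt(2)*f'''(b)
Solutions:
 f(b) = C1 + C2*sin(b) + C3*cos(b)


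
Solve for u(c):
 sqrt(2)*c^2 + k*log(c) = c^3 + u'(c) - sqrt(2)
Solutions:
 u(c) = C1 - c^4/4 + sqrt(2)*c^3/3 + c*k*log(c) - c*k + sqrt(2)*c


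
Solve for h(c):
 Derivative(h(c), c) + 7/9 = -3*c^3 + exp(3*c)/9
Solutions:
 h(c) = C1 - 3*c^4/4 - 7*c/9 + exp(3*c)/27


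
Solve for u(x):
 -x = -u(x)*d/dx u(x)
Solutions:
 u(x) = -sqrt(C1 + x^2)
 u(x) = sqrt(C1 + x^2)


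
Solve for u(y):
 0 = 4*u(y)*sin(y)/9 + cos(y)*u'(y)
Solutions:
 u(y) = C1*cos(y)^(4/9)


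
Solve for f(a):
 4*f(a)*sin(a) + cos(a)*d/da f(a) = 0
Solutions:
 f(a) = C1*cos(a)^4


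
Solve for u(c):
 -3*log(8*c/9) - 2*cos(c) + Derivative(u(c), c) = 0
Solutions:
 u(c) = C1 + 3*c*log(c) - 6*c*log(3) - 3*c + 9*c*log(2) + 2*sin(c)


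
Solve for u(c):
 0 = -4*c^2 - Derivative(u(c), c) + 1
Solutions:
 u(c) = C1 - 4*c^3/3 + c


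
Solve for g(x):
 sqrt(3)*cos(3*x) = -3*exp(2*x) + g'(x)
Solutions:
 g(x) = C1 + 3*exp(2*x)/2 + sqrt(3)*sin(3*x)/3


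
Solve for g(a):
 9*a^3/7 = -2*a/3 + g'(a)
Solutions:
 g(a) = C1 + 9*a^4/28 + a^2/3


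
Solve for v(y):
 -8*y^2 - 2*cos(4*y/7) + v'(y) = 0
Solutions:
 v(y) = C1 + 8*y^3/3 + 7*sin(4*y/7)/2


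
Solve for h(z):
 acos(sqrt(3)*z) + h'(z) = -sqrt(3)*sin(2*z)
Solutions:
 h(z) = C1 - z*acos(sqrt(3)*z) + sqrt(3)*sqrt(1 - 3*z^2)/3 + sqrt(3)*cos(2*z)/2


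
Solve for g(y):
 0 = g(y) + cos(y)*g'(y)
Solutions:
 g(y) = C1*sqrt(sin(y) - 1)/sqrt(sin(y) + 1)


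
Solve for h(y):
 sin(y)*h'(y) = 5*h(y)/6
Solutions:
 h(y) = C1*(cos(y) - 1)^(5/12)/(cos(y) + 1)^(5/12)


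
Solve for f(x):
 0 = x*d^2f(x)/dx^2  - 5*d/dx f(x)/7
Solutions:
 f(x) = C1 + C2*x^(12/7)


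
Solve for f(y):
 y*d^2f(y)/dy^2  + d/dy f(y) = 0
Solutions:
 f(y) = C1 + C2*log(y)


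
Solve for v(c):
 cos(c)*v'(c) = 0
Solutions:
 v(c) = C1


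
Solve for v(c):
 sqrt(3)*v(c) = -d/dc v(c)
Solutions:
 v(c) = C1*exp(-sqrt(3)*c)


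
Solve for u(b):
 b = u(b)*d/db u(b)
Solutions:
 u(b) = -sqrt(C1 + b^2)
 u(b) = sqrt(C1 + b^2)


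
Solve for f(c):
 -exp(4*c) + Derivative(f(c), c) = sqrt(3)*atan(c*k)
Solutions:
 f(c) = C1 + sqrt(3)*Piecewise((c*atan(c*k) - log(c^2*k^2 + 1)/(2*k), Ne(k, 0)), (0, True)) + exp(4*c)/4


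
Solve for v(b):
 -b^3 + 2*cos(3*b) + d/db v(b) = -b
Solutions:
 v(b) = C1 + b^4/4 - b^2/2 - 2*sin(3*b)/3


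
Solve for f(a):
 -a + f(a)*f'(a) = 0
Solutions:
 f(a) = -sqrt(C1 + a^2)
 f(a) = sqrt(C1 + a^2)


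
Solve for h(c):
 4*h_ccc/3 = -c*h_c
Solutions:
 h(c) = C1 + Integral(C2*airyai(-6^(1/3)*c/2) + C3*airybi(-6^(1/3)*c/2), c)


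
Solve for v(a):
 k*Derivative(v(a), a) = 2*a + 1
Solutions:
 v(a) = C1 + a^2/k + a/k


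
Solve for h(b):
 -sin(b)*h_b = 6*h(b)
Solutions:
 h(b) = C1*(cos(b)^3 + 3*cos(b)^2 + 3*cos(b) + 1)/(cos(b)^3 - 3*cos(b)^2 + 3*cos(b) - 1)


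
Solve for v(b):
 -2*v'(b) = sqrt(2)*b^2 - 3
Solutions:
 v(b) = C1 - sqrt(2)*b^3/6 + 3*b/2


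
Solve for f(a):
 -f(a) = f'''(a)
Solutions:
 f(a) = C3*exp(-a) + (C1*sin(sqrt(3)*a/2) + C2*cos(sqrt(3)*a/2))*exp(a/2)


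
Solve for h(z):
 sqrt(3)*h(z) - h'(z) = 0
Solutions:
 h(z) = C1*exp(sqrt(3)*z)


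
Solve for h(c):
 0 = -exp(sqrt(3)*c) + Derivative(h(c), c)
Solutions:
 h(c) = C1 + sqrt(3)*exp(sqrt(3)*c)/3


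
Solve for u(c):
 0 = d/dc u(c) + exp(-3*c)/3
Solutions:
 u(c) = C1 + exp(-3*c)/9


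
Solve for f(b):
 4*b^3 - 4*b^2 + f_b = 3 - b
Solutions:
 f(b) = C1 - b^4 + 4*b^3/3 - b^2/2 + 3*b


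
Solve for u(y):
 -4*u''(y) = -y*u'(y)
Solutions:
 u(y) = C1 + C2*erfi(sqrt(2)*y/4)


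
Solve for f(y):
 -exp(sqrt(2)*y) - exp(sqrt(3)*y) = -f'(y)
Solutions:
 f(y) = C1 + sqrt(2)*exp(sqrt(2)*y)/2 + sqrt(3)*exp(sqrt(3)*y)/3


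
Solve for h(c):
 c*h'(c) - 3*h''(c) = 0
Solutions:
 h(c) = C1 + C2*erfi(sqrt(6)*c/6)


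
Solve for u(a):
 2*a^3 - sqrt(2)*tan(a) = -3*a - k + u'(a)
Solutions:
 u(a) = C1 + a^4/2 + 3*a^2/2 + a*k + sqrt(2)*log(cos(a))


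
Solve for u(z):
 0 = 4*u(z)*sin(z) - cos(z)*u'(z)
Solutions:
 u(z) = C1/cos(z)^4


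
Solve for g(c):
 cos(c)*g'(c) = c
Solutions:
 g(c) = C1 + Integral(c/cos(c), c)


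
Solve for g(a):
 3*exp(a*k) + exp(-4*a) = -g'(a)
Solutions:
 g(a) = C1 + exp(-4*a)/4 - 3*exp(a*k)/k


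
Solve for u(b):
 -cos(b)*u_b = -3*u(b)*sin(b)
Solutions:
 u(b) = C1/cos(b)^3


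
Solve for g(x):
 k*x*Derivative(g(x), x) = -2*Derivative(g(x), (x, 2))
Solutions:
 g(x) = Piecewise((-sqrt(pi)*C1*erf(sqrt(k)*x/2)/sqrt(k) - C2, (k > 0) | (k < 0)), (-C1*x - C2, True))


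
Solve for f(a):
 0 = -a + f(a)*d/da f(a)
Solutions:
 f(a) = -sqrt(C1 + a^2)
 f(a) = sqrt(C1 + a^2)


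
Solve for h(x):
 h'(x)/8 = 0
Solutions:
 h(x) = C1


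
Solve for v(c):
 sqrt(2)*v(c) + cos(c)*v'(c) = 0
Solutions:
 v(c) = C1*(sin(c) - 1)^(sqrt(2)/2)/(sin(c) + 1)^(sqrt(2)/2)


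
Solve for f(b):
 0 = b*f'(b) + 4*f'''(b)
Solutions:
 f(b) = C1 + Integral(C2*airyai(-2^(1/3)*b/2) + C3*airybi(-2^(1/3)*b/2), b)


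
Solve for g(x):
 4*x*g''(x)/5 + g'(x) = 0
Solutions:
 g(x) = C1 + C2/x^(1/4)


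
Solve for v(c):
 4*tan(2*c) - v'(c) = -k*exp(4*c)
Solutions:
 v(c) = C1 + k*exp(4*c)/4 - 2*log(cos(2*c))


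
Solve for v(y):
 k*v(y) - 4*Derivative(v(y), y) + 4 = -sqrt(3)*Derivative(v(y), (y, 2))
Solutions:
 v(y) = C1*exp(sqrt(3)*y*(2 - sqrt(-sqrt(3)*k + 4))/3) + C2*exp(sqrt(3)*y*(sqrt(-sqrt(3)*k + 4) + 2)/3) - 4/k


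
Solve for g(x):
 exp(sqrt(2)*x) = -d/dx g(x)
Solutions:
 g(x) = C1 - sqrt(2)*exp(sqrt(2)*x)/2


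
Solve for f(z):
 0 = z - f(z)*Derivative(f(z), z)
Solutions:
 f(z) = -sqrt(C1 + z^2)
 f(z) = sqrt(C1 + z^2)


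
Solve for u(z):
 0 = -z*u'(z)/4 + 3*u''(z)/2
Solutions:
 u(z) = C1 + C2*erfi(sqrt(3)*z/6)


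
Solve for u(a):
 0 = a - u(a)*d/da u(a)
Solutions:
 u(a) = -sqrt(C1 + a^2)
 u(a) = sqrt(C1 + a^2)


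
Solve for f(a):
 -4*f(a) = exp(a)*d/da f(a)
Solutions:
 f(a) = C1*exp(4*exp(-a))


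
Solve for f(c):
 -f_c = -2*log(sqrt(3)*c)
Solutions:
 f(c) = C1 + 2*c*log(c) - 2*c + c*log(3)


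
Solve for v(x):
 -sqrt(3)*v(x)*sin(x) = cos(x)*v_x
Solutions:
 v(x) = C1*cos(x)^(sqrt(3))


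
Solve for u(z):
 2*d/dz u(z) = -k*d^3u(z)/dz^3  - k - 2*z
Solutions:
 u(z) = C1 + C2*exp(-sqrt(2)*z*sqrt(-1/k)) + C3*exp(sqrt(2)*z*sqrt(-1/k)) - k*z/2 - z^2/2


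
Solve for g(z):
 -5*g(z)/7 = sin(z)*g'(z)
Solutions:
 g(z) = C1*(cos(z) + 1)^(5/14)/(cos(z) - 1)^(5/14)


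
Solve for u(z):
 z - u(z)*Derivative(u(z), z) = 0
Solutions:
 u(z) = -sqrt(C1 + z^2)
 u(z) = sqrt(C1 + z^2)


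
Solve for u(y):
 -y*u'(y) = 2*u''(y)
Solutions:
 u(y) = C1 + C2*erf(y/2)


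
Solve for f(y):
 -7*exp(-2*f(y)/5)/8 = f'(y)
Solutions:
 f(y) = 5*log(-sqrt(C1 - 7*y)) - 5*log(10) + 5*log(5)/2
 f(y) = 5*log(C1 - 7*y)/2 - 5*log(10) + 5*log(5)/2


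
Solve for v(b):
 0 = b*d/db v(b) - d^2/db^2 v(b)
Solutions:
 v(b) = C1 + C2*erfi(sqrt(2)*b/2)


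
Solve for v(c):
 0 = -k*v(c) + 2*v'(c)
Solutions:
 v(c) = C1*exp(c*k/2)


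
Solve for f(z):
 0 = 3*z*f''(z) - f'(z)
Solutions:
 f(z) = C1 + C2*z^(4/3)


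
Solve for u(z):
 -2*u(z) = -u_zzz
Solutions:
 u(z) = C3*exp(2^(1/3)*z) + (C1*sin(2^(1/3)*sqrt(3)*z/2) + C2*cos(2^(1/3)*sqrt(3)*z/2))*exp(-2^(1/3)*z/2)


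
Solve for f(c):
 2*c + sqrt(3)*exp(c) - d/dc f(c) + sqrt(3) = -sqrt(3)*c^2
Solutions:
 f(c) = C1 + sqrt(3)*c^3/3 + c^2 + sqrt(3)*c + sqrt(3)*exp(c)


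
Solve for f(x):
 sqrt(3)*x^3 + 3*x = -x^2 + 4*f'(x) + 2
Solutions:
 f(x) = C1 + sqrt(3)*x^4/16 + x^3/12 + 3*x^2/8 - x/2


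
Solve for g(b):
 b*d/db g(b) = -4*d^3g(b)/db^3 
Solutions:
 g(b) = C1 + Integral(C2*airyai(-2^(1/3)*b/2) + C3*airybi(-2^(1/3)*b/2), b)


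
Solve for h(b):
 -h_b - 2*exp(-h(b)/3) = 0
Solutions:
 h(b) = 3*log(C1 - 2*b/3)


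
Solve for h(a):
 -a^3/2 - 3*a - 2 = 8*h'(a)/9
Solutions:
 h(a) = C1 - 9*a^4/64 - 27*a^2/16 - 9*a/4


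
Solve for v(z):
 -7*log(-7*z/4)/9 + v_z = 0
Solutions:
 v(z) = C1 + 7*z*log(-z)/9 + 7*z*(-2*log(2) - 1 + log(7))/9


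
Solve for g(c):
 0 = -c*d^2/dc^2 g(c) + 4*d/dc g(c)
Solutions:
 g(c) = C1 + C2*c^5


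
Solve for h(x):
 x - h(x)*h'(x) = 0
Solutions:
 h(x) = -sqrt(C1 + x^2)
 h(x) = sqrt(C1 + x^2)


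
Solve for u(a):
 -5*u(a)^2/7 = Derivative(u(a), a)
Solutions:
 u(a) = 7/(C1 + 5*a)


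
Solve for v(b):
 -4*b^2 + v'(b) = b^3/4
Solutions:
 v(b) = C1 + b^4/16 + 4*b^3/3


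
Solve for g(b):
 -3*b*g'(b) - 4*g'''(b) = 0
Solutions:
 g(b) = C1 + Integral(C2*airyai(-6^(1/3)*b/2) + C3*airybi(-6^(1/3)*b/2), b)


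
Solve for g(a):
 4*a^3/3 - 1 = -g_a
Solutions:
 g(a) = C1 - a^4/3 + a


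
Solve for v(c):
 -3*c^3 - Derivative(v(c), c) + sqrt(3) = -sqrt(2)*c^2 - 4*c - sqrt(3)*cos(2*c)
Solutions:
 v(c) = C1 - 3*c^4/4 + sqrt(2)*c^3/3 + 2*c^2 + sqrt(3)*(c + sin(c)*cos(c))


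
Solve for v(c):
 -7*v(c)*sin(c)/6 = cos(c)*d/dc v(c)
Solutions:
 v(c) = C1*cos(c)^(7/6)


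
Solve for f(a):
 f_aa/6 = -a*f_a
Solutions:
 f(a) = C1 + C2*erf(sqrt(3)*a)


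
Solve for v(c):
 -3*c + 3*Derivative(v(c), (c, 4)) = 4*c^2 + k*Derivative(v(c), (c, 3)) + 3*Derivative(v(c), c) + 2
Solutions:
 v(c) = C1 + C2*exp(c*(-2*2^(1/3)*k^2/(-2*k^3 + sqrt(-4*k^6 + (2*k^3 + 729)^2) - 729)^(1/3) + 2*k - 2^(2/3)*(-2*k^3 + sqrt(-4*k^6 + (2*k^3 + 729)^2) - 729)^(1/3))/18) + C3*exp(c*(-8*2^(1/3)*k^2/((-1 + sqrt(3)*I)*(-2*k^3 + sqrt(-4*k^6 + (2*k^3 + 729)^2) - 729)^(1/3)) + 4*k + 2^(2/3)*(-2*k^3 + sqrt(-4*k^6 + (2*k^3 + 729)^2) - 729)^(1/3) - 2^(2/3)*sqrt(3)*I*(-2*k^3 + sqrt(-4*k^6 + (2*k^3 + 729)^2) - 729)^(1/3))/36) + C4*exp(c*(8*2^(1/3)*k^2/((1 + sqrt(3)*I)*(-2*k^3 + sqrt(-4*k^6 + (2*k^3 + 729)^2) - 729)^(1/3)) + 4*k + 2^(2/3)*(-2*k^3 + sqrt(-4*k^6 + (2*k^3 + 729)^2) - 729)^(1/3) + 2^(2/3)*sqrt(3)*I*(-2*k^3 + sqrt(-4*k^6 + (2*k^3 + 729)^2) - 729)^(1/3))/36) - 4*c^3/9 - c^2/2 + 8*c*k/9 - 2*c/3


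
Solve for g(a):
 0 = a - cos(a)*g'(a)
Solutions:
 g(a) = C1 + Integral(a/cos(a), a)


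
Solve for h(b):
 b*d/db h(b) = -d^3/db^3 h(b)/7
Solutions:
 h(b) = C1 + Integral(C2*airyai(-7^(1/3)*b) + C3*airybi(-7^(1/3)*b), b)


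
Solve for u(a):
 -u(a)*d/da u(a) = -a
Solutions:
 u(a) = -sqrt(C1 + a^2)
 u(a) = sqrt(C1 + a^2)


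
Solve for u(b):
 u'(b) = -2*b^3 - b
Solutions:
 u(b) = C1 - b^4/2 - b^2/2


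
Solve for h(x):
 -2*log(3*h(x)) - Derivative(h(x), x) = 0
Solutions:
 Integral(1/(log(_y) + log(3)), (_y, h(x)))/2 = C1 - x


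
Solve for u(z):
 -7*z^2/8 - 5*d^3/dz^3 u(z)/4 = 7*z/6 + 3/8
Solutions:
 u(z) = C1 + C2*z + C3*z^2 - 7*z^5/600 - 7*z^4/180 - z^3/20


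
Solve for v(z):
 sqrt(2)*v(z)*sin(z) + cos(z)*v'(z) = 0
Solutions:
 v(z) = C1*cos(z)^(sqrt(2))


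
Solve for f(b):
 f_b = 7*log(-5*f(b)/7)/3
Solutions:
 -3*Integral(1/(log(-_y) - log(7) + log(5)), (_y, f(b)))/7 = C1 - b


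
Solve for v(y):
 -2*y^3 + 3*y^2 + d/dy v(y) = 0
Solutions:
 v(y) = C1 + y^4/2 - y^3


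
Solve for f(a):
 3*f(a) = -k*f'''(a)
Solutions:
 f(a) = C1*exp(3^(1/3)*a*(-1/k)^(1/3)) + C2*exp(a*(-1/k)^(1/3)*(-3^(1/3) + 3^(5/6)*I)/2) + C3*exp(-a*(-1/k)^(1/3)*(3^(1/3) + 3^(5/6)*I)/2)


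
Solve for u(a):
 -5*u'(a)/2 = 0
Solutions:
 u(a) = C1
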